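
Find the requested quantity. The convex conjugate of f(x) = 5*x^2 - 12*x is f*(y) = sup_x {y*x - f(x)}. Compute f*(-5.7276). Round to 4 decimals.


f*(y) = sup_x {y*x - a*x^2 - b*x} = sup_x {(y-b)*x - a*x^2}
FOC: (y - b) - 2a*x = 0 => x* = (y - b)/(2a)
x* = (-5.7276 + 12)/(2*5) = 0.6272
f*(-5.7276) = (y-b)^2/(4a) = (-5.7276 + 12)^2/(4*5)
= 39.343/20 = 1.9672


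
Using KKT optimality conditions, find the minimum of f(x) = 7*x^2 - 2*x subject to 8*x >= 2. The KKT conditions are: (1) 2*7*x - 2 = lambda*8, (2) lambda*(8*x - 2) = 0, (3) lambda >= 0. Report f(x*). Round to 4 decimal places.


Step 1: Try lambda = 0 (constraint inactive).
x_unc = 2/(2*7) = 0.1429
Check: 8*0.1429 = 1.1432 < 2 -- violated!
Step 2: Constraint must be active: 8*x = 2
x* = 2/8 = 0.25
lambda = (2*7*0.25 - 2)/8 = 0.1875
Step 3: Compute optimal value.
f(x*) = 7*0.25^2 - 2*0.25 = -0.0625


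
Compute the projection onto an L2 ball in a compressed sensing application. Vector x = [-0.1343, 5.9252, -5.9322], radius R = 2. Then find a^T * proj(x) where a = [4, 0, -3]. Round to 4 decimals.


Step 1: Compute ||x|| (intermediates to 6 decimals).
||x|| = sqrt((-0.1343)^2 + 5.9252^2 + (-5.9322)^2) = 8.385525
Step 2: Project.
Since ||x|| > R, scale = R/||x|| = 2/8.385525 = 0.238506, proj(x) = scale * x
proj(x) = [-0.032031, 1.413196, -1.414865]
Step 3: Dot product.
a^T * proj(x) = 4*(-0.032031) + 0*1.413196 - 3*(-1.414865) = 4.1165


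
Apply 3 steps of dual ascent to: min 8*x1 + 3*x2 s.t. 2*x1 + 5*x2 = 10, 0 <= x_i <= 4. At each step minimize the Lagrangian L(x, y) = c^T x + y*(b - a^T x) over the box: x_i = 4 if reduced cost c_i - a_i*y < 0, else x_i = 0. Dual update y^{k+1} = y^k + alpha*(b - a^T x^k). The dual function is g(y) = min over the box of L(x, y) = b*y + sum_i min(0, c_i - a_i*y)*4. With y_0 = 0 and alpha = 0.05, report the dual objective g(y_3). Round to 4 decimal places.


Dual ascent for LP: min 8*x1 + 3*x2, 2*x1 + 5*x2 = 10, 0 <= x_i <= 4
Step 1: y^k = 0.0, reduced costs: (8.0, 3.0)
  x^k = (0.0, 0.0), subgradient = b - a^T x = 10.0
  y^{k+1} = 0.0 + 0.05*10.0 = 0.5
Step 2: y^k = 0.5, reduced costs: (7.0, 0.5)
  x^k = (0.0, 0.0), subgradient = b - a^T x = 10.0
  y^{k+1} = 0.5 + 0.05*10.0 = 1.0
Step 3: y^k = 1.0, reduced costs: (6.0, -2.0)
  x^k = (0.0, 4.0), subgradient = b - a^T x = -10.0
  y^{k+1} = 1.0 + 0.05*-10.0 = 0.5
Dual objective at y_3 = 0.5: reduced costs (7.0, 0.5), box minimizer x = (0.0, 0.0)
g(y_3) = b*y + (c1 - a1*y)*x1 + (c2 - a2*y)*x2 = 10*0.5 + 7.0*0.0 + 0.5*0.0 = 5.0 + 0.0 + 0.0 = 5.0


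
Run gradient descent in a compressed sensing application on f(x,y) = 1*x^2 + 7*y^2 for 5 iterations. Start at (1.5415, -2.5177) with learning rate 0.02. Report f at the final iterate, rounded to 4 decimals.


Gradient descent on f(x,y) = 1*x^2 + 7*y^2.
Starting point: (1.5415, -2.5177), alpha = 0.02
Step 1: grad_x = 2*1*1.5415 = 3.083, grad_y = 2*7*-2.5177 = -35.2478
  x_1 = 1.5415 - 0.02*3.083 = 1.4798
  y_1 = -2.5177 - 0.02*-35.2478 = -1.8127
Step 2: grad_x = 2*1*1.4798 = 2.9597, grad_y = 2*7*-1.8127 = -25.3784
  x_2 = 1.4798 - 0.02*2.9597 = 1.4206
  y_2 = -1.8127 - 0.02*-25.3784 = -1.3052
Step 3: grad_x = 2*1*1.4206 = 2.8413, grad_y = 2*7*-1.3052 = -18.2725
  x_3 = 1.4206 - 0.02*2.8413 = 1.3638
  y_3 = -1.3052 - 0.02*-18.2725 = -0.9397
Step 4: grad_x = 2*1*1.3638 = 2.7276, grad_y = 2*7*-0.9397 = -13.1562
  x_4 = 1.3638 - 0.02*2.7276 = 1.3093
  y_4 = -0.9397 - 0.02*-13.1562 = -0.6766
Step 5: grad_x = 2*1*1.3093 = 2.6185, grad_y = 2*7*-0.6766 = -9.4724
  x_5 = 1.3093 - 0.02*2.6185 = 1.2569
  y_5 = -0.6766 - 0.02*-9.4724 = -0.4872
f(1.2569, -0.4872) = 1*1.2569^2 + 7*(-0.4872)^2 = 3.241


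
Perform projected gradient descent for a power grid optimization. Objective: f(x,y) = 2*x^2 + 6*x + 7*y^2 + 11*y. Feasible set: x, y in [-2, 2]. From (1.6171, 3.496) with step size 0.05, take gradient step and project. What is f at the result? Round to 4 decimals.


Step 1: Compute gradient at (1.6171, 3.496).
grad_x = 2*2*1.6171 + 6 = 12.4684
grad_y = 2*7*3.496 + 11 = 59.944
Step 2: Gradient step.
x_raw = 1.6171 - 0.05*12.4684 = 0.9937
y_raw = 3.496 - 0.05*59.944 = 0.4988
Step 3: Project onto [-2, 2].
x_proj = clip(0.9937) = 0.9937
y_proj = clip(0.4988) = 0.4988
Step 4: Evaluate f.
f(0.9937, 0.4988) = 15.1653


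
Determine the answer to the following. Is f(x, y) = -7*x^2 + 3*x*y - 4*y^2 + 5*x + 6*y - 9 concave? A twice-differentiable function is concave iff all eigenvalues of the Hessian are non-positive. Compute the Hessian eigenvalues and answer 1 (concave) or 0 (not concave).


The Hessian of f(x,y) = -7*x^2 + 3*x*y - 4*y^2 + 5*x + 6*y - 9 is:
H = [[-14, 3], [3, -8]]
Trace = -14 - 8 = -22
Determinant = -14*-8 - (3)^2 = 103
Discriminant = (-22)^2 - 4*103 = 72.0
Eigenvalues: lambda_1 = -15.2426, lambda_2 = -6.7574
The function is concave.

1


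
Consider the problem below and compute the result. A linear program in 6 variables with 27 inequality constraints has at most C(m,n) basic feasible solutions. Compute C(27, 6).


Each vertex corresponds to some choice of n active constraints out of m, so the number of vertices is at most C(m, n) = m! / (n!(m-n)!).
m = 27, n = 6
Numerator: 27 * 26 * 25 * 24 * 23 * 22
Denominator: 6! = 720
C(27, 6) = 296010


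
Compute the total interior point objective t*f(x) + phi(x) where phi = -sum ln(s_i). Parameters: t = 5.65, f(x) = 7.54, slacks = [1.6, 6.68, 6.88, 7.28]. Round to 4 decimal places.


Step 1: Compute log-barrier.
ln values: [0.47, 1.8991, 1.9286, 1.9851]
phi = -(0.47 + 1.8991 + 1.9286 + 1.9851) = -6.2829
Step 2: Compute augmented objective.
t*f(x) = 5.65*7.54 = 42.601
Total = 42.601 - 6.2829 = 36.3181


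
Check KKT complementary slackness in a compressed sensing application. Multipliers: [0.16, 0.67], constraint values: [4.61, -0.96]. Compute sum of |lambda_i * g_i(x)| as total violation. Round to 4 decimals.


KKT complementary slackness check:
lambda_1 * g_1 = 0.16 * 4.61 = 0.7376
lambda_2 * g_2 = 0.67 * -0.96 = -0.6432
Total violation = 0.7376 + 0.6432 = 1.3808


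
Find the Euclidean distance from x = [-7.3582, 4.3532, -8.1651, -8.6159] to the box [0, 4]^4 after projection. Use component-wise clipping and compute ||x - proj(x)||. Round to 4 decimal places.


Project each component onto [0, 4].
clip(-7.3582) = 0.0, clip(4.3532) = 4.0, clip(-8.1651) = 0.0, clip(-8.6159) = 0.0
Projection = [0.0, 4.0, 0.0, 0.0]
Squared diffs: [54.1431, 0.1248, 66.6689, 74.2337]
Distance = sqrt(195.1705) = 13.9703


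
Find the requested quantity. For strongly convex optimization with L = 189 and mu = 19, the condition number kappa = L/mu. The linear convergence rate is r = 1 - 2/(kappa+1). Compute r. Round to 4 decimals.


Step 1: Compute the condition number.
kappa = L/mu = 189/19 = 9.9474
Step 2: Compute the convergence rate.
r = 1 - 2/(kappa + 1) = 1 - 2*mu/(L + mu) = (L - mu)/(L + mu) = 170/208 = 0.8173


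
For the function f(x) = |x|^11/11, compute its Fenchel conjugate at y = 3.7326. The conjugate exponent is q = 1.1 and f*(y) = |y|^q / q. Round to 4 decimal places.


The conjugate exponent q satisfies 1/p + 1/q = 1.
p = 11, so q = 11/(11 - 1) = 1.1
|y|^q = 3.7326^1.1 = 4.2581
f*(3.7326) = 4.2581 / 1.1 = 3.871


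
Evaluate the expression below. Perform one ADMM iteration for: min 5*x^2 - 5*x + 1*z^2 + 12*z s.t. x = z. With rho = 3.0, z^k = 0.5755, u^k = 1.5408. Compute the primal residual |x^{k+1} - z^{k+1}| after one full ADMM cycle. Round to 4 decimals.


ADMM iteration with rho = 3.0, z^k = 0.5755, u^k = 1.5408
Step 1: x-update.
Minimize 5*x^2 - 5*x + (3.0/2)*(x - 0.5755 + 1.5408)^2
FOC: (2*5 + 3.0)*x = 5 + 3.0*(0.5755 - 1.5408)
x^{k+1} = 0.1619
Step 2: z-update.
Minimize 1*z^2 + 12*z + (3.0/2)*(0.1619 - z + 1.5408)^2
FOC: (2*1 + 3.0)*z = -12 + 3.0*(0.1619 + 1.5408)
z^{k+1} = -1.3784
Step 3: u-update.
u^{k+1} = 1.5408 + 0.1619 + 1.3784 = 3.0811
Step 4: Primal residual = |0.1619 + 1.3784| = 1.5403


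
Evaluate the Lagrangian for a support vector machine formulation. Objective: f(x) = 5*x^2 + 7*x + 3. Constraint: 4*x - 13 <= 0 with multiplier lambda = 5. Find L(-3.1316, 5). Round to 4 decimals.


Step 1: Evaluate f(x).
f(-3.1316) = 5*(-3.1316)^2 + 7*(-3.1316) + 3 = 30.1134
Step 2: Evaluate g(x).
g(-3.1316) = 4*-3.1316 - 13 = -25.5264
Step 3: Compute Lagrangian.
L = 30.1134 + 5*-25.5264 = -97.5186


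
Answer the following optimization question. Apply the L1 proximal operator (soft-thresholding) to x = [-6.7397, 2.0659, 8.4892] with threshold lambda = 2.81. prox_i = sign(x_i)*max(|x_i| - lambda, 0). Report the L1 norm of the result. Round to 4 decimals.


Soft-thresholding with lambda = 2.81:
prox(-6.7397) = sign(-6.7397)*max(|-6.7397| - 2.81, 0) = -3.9297
prox(2.0659) = sign(2.0659)*max(|2.0659| - 2.81, 0) = 0.0
prox(8.4892) = sign(8.4892)*max(|8.4892| - 2.81, 0) = 5.6792
prox(x) = [-3.9297, 0.0, 5.6792]
||prox(x)||_1 = 3.9297 + 0.0 + 5.6792 = 9.6089


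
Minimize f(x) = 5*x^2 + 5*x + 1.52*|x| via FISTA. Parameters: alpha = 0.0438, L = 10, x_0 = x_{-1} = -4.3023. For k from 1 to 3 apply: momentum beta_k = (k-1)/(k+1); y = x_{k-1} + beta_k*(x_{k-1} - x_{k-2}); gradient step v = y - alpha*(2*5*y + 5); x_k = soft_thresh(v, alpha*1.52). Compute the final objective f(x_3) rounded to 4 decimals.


FISTA on f(x) = 5*x^2 + 5*x + 1.52*|x|
L = 10, alpha = 0.0438
Iteration 1: beta = 0.0, y = -4.3023 + 0.0*(-4.3023 + 4.3023) = -4.3023
  grad(y) = -38.023, v = y - alpha*grad = -2.6369
  prox(v) = soft_thresh(-2.6369, 0.0666) = -2.5703
Iteration 2: beta = 0.3333, y = -2.5703 + 0.3333*(-2.5703 + 4.3023) = -1.993
  grad(y) = -14.9299, v = y - alpha*grad = -1.3391
  prox(v) = soft_thresh(-1.3391, 0.0666) = -1.2725
Iteration 3: beta = 0.5, y = -1.2725 + 0.5*(-1.2725 + 2.5703) = -0.6236
  grad(y) = -1.2357, v = y - alpha*grad = -0.5694
  prox(v) = soft_thresh(-0.5694, 0.0666) = -0.5029
f(x_3) = 5*(-0.5029)^2 + 5*(-0.5029) + 1.52*|-0.5029| = -0.4856


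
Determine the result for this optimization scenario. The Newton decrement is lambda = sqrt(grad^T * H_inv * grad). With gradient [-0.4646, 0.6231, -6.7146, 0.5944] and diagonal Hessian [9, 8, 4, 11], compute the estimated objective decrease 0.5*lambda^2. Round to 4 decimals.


Step 1: H is diagonal, so H^(-1) * g = [-0.0516, 0.0779, -1.6787, 0.054].
Step 2: g^T H^(-1) g = sum_i g_i^2 / H_ii
  = (-0.4646)^2/9 + (0.6231)^2/8 + (-6.7146)^2/4 + (0.5944)^2/11
  = 0.024 + 0.0485 + 11.2715 + 0.0321 = 11.3761
Step 3: Objective decrease = 0.5 * g^T H^(-1) g = 5.688


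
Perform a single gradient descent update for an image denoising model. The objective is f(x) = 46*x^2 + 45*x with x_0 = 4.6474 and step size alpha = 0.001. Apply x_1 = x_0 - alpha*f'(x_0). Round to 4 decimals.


We compute the gradient at x_0 and apply the update.
f'(x) = 92*x + 45
f'(4.6474) = 92*4.6474 + 45 = 472.5608
x_1 = 4.6474 - 0.001*472.5608 = 4.1748


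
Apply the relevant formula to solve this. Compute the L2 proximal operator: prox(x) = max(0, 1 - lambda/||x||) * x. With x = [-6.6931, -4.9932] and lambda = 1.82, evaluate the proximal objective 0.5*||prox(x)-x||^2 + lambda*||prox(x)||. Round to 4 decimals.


Step 1: Compute ||x||.
||x|| = 8.3504
Step 2: Compute scaling factor.
scale = max(0, 1 - 1.82/8.3504) = 0.782
Step 3: prox(x) = [-5.2343, -3.9049]
||prox(x)|| = 6.5304
Step 4: Proximal objective.
0.5*||prox-x||^2 = 1.6562
lambda*||prox|| = 11.8853
Total = 13.5416


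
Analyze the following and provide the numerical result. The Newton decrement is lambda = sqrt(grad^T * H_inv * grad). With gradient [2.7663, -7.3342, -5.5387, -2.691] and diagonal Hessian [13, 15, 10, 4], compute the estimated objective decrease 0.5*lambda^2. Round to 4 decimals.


Step 1: H is diagonal, so H^(-1) * g = [0.2128, -0.4889, -0.5539, -0.6728].
Step 2: g^T H^(-1) g = sum_i g_i^2 / H_ii
  = (2.7663)^2/13 + (-7.3342)^2/15 + (-5.5387)^2/10 + (-2.691)^2/4
  = 0.5886 + 3.586 + 3.0677 + 1.8104 = 9.0528
Step 3: Objective decrease = 0.5 * g^T H^(-1) g = 4.5264


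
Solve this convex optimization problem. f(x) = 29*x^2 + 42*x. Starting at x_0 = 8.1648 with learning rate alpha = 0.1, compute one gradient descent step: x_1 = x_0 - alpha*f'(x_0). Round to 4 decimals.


We compute the gradient at x_0 and apply the update.
f'(x) = 58*x + 42
f'(8.1648) = 58*8.1648 + 42 = 515.5584
x_1 = 8.1648 - 0.1*515.5584 = -43.391


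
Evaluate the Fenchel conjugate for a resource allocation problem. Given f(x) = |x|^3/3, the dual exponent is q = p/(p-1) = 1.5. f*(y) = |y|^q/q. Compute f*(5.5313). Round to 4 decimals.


The conjugate exponent q satisfies 1/p + 1/q = 1.
p = 3, so q = 3/(3 - 1) = 1.5
|y|^q = 5.5313^1.5 = 13.0089
f*(5.5313) = 13.0089 / 1.5 = 8.6726


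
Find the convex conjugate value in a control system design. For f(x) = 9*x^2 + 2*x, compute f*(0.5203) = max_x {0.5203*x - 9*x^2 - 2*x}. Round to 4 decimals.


f*(y) = sup_x {y*x - a*x^2 - b*x} = sup_x {(y-b)*x - a*x^2}
FOC: (y - b) - 2a*x = 0 => x* = (y - b)/(2a)
x* = (0.5203 - 2)/(2*9) = -0.0822
f*(0.5203) = (y-b)^2/(4a) = (0.5203 - 2)^2/(4*9)
= 2.1895/36 = 0.0608


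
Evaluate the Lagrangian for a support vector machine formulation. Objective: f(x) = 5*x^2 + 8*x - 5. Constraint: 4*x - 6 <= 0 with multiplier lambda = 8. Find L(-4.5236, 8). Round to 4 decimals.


Step 1: Evaluate f(x).
f(-4.5236) = 5*(-4.5236)^2 + 8*(-4.5236) - 5 = 61.126
Step 2: Evaluate g(x).
g(-4.5236) = 4*-4.5236 - 6 = -24.0944
Step 3: Compute Lagrangian.
L = 61.126 + 8*-24.0944 = -131.6292


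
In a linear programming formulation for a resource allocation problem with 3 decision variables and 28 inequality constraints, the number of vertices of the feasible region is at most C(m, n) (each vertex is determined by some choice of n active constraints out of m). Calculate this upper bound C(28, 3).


Each vertex corresponds to some choice of n active constraints out of m, so the number of vertices is at most C(m, n) = m! / (n!(m-n)!).
m = 28, n = 3
Numerator: 28 * 27 * 26
Denominator: 3! = 6
C(28, 3) = 3276


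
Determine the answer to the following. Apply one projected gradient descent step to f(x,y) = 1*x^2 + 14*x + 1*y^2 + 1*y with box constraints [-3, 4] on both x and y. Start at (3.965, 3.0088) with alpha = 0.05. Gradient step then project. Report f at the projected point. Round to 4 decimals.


Step 1: Compute gradient at (3.965, 3.0088).
grad_x = 2*1*3.965 + 14 = 21.93
grad_y = 2*1*3.0088 + 1 = 7.0176
Step 2: Gradient step.
x_raw = 3.965 - 0.05*21.93 = 2.8685
y_raw = 3.0088 - 0.05*7.0176 = 2.6579
Step 3: Project onto [-3, 4].
x_proj = clip(2.8685) = 2.8685
y_proj = clip(2.6579) = 2.6579
Step 4: Evaluate f.
f(2.8685, 2.6579) = 58.1098


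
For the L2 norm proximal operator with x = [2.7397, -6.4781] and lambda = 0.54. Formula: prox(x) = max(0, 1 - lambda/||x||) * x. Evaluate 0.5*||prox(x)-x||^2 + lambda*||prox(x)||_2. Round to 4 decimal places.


Step 1: Compute ||x||.
||x|| = 7.0336
Step 2: Compute scaling factor.
scale = max(0, 1 - 0.54/7.0336) = 0.9232
Step 3: prox(x) = [2.5294, -5.9807]
||prox(x)|| = 6.4936
Step 4: Proximal objective.
0.5*||prox-x||^2 = 0.1458
lambda*||prox|| = 3.5065
Total = 3.6524


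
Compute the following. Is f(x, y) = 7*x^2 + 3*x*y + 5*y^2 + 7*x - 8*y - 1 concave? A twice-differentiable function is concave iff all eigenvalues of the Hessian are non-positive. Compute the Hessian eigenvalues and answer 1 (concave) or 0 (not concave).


The Hessian of f(x,y) = 7*x^2 + 3*x*y + 5*y^2 + 7*x - 8*y - 1 is:
H = [[14, 3], [3, 10]]
Trace = 14 + 10 = 24
Determinant = 14*10 - (3)^2 = 131
Discriminant = (24)^2 - 4*131 = 52.0
Eigenvalues: lambda_1 = 8.3944, lambda_2 = 15.6056
The function is not concave.

0


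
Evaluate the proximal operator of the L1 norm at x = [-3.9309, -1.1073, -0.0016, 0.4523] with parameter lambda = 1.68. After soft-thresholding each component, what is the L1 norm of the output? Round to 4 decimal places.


Soft-thresholding with lambda = 1.68:
prox(-3.9309) = sign(-3.9309)*max(|-3.9309| - 1.68, 0) = -2.2509
prox(-1.1073) = sign(-1.1073)*max(|-1.1073| - 1.68, 0) = 0.0
prox(-0.0016) = sign(-0.0016)*max(|-0.0016| - 1.68, 0) = 0.0
prox(0.4523) = sign(0.4523)*max(|0.4523| - 1.68, 0) = 0.0
prox(x) = [-2.2509, 0.0, 0.0, 0.0]
||prox(x)||_1 = 2.2509 + 0.0 + 0.0 + 0.0 = 2.2509


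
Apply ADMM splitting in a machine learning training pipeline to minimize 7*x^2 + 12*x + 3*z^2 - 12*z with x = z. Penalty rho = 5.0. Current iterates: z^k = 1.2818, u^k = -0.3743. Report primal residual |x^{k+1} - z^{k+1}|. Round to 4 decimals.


ADMM iteration with rho = 5.0, z^k = 1.2818, u^k = -0.3743
Step 1: x-update.
Minimize 7*x^2 + 12*x + (5.0/2)*(x - 1.2818 - 0.3743)^2
FOC: (2*7 + 5.0)*x = -12 + 5.0*(1.2818 + 0.3743)
x^{k+1} = -0.1958
Step 2: z-update.
Minimize 3*z^2 - 12*z + (5.0/2)*(-0.1958 - z - 0.3743)^2
FOC: (2*3 + 5.0)*z = 12 + 5.0*(-0.1958 - 0.3743)
z^{k+1} = 0.8318
Step 3: u-update.
u^{k+1} = -0.3743 - 0.1958 - 0.8318 = -1.4019
Step 4: Primal residual = |-0.1958 - 0.8318| = 1.0276


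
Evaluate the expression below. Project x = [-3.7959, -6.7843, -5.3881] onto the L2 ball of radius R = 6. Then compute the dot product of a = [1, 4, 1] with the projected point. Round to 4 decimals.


Step 1: Compute ||x|| (intermediates to 6 decimals).
||x|| = sqrt((-3.7959)^2 + (-6.7843)^2 + (-5.3881)^2) = 9.458711
Step 2: Project.
Since ||x|| > R, scale = R/||x|| = 6/9.458711 = 0.634336, proj(x) = scale * x
proj(x) = [-2.407876, -4.303526, -3.417866]
Step 3: Dot product.
a^T * proj(x) = 1*(-2.407876) + 4*(-4.303526) + 1*(-3.417866) = -23.0398


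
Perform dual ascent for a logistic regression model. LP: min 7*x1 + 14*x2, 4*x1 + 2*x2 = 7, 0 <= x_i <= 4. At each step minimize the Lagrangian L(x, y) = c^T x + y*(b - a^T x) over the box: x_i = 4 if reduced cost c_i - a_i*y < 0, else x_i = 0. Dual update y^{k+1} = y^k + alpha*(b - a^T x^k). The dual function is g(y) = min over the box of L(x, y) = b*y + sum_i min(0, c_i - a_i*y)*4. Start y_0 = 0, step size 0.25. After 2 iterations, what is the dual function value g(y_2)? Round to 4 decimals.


Dual ascent for LP: min 7*x1 + 14*x2, 4*x1 + 2*x2 = 7, 0 <= x_i <= 4
Step 1: y^k = 0.0, reduced costs: (7.0, 14.0)
  x^k = (0.0, 0.0), subgradient = b - a^T x = 7.0
  y^{k+1} = 0.0 + 0.25*7.0 = 1.75
Step 2: y^k = 1.75, reduced costs: (0.0, 10.5)
  x^k = (0.0, 0.0), subgradient = b - a^T x = 7.0
  y^{k+1} = 1.75 + 0.25*7.0 = 3.5
Dual objective at y_2 = 3.5: reduced costs (-7.0, 7.0), box minimizer x = (4.0, 0.0)
g(y_2) = b*y + (c1 - a1*y)*x1 + (c2 - a2*y)*x2 = 7*3.5 + (-7.0)*4.0 + 7.0*0.0 = 24.5 - 28.0 + 0.0 = -3.5


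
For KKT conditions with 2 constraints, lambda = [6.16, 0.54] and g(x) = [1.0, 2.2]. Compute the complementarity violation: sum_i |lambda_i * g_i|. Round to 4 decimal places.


KKT complementary slackness check:
lambda_1 * g_1 = 6.16 * 1.0 = 6.16
lambda_2 * g_2 = 0.54 * 2.2 = 1.188
Total violation = 6.16 + 1.188 = 7.348


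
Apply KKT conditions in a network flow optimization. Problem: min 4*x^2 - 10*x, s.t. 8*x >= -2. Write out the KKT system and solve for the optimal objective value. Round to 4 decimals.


Step 1: Try lambda = 0 (constraint inactive).
Stationarity: 2*4*x - 10 = 0
x* = 10/(2*4) = 1.25
Check constraint: 8*1.25 = 10.0 >= -2 -- satisfied.
Step 2: Compute optimal value.
f(x*) = 4*1.25^2 - 10*1.25 = -6.25


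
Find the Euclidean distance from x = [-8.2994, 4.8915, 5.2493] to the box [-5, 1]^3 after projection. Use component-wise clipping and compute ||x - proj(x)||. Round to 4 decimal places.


Project each component onto [-5, 1].
clip(-8.2994) = -5.0, clip(4.8915) = 1.0, clip(5.2493) = 1.0
Projection = [-5.0, 1.0, 1.0]
Squared diffs: [10.886, 15.1438, 18.0566]
Distance = sqrt(44.0864) = 6.6398


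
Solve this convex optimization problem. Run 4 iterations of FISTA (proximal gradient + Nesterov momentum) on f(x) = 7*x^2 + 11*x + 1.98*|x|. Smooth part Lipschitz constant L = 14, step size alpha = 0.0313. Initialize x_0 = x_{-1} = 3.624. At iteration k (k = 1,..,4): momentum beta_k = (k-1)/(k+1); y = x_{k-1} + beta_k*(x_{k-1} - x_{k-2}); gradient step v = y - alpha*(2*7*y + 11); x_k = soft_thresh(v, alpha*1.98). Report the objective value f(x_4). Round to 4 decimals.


FISTA on f(x) = 7*x^2 + 11*x + 1.98*|x|
L = 14, alpha = 0.0313
Iteration 1: beta = 0.0, y = 3.624 + 0.0*(3.624 - 3.624) = 3.624
  grad(y) = 61.736, v = y - alpha*grad = 1.6917
  prox(v) = soft_thresh(1.6917, 0.062) = 1.6297
Iteration 2: beta = 0.3333, y = 1.6297 + 0.3333*(1.6297 - 3.624) = 0.9649
  grad(y) = 24.5089, v = y - alpha*grad = 0.1978
  prox(v) = soft_thresh(0.1978, 0.062) = 0.1358
Iteration 3: beta = 0.5, y = 0.1358 + 0.5*(0.1358 - 1.6297) = -0.6111
  grad(y) = 2.4443, v = y - alpha*grad = -0.6876
  prox(v) = soft_thresh(-0.6876, 0.062) = -0.6257
Iteration 4: beta = 0.6, y = -0.6257 + 0.6*(-0.6257 - 0.1358) = -1.0825
  grad(y) = -4.1555, v = y - alpha*grad = -0.9525
  prox(v) = soft_thresh(-0.9525, 0.062) = -0.8905
f(x_4) = 7*(-0.8905)^2 + 11*(-0.8905) + 1.98*|-0.8905| = -2.4814


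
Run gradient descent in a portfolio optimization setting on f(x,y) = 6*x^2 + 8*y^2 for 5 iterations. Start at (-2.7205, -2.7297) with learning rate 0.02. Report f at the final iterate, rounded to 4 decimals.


Gradient descent on f(x,y) = 6*x^2 + 8*y^2.
Starting point: (-2.7205, -2.7297), alpha = 0.02
Step 1: grad_x = 2*6*-2.7205 = -32.646, grad_y = 2*8*-2.7297 = -43.6752
  x_1 = -2.7205 - 0.02*-32.646 = -2.0676
  y_1 = -2.7297 - 0.02*-43.6752 = -1.8562
Step 2: grad_x = 2*6*-2.0676 = -24.811, grad_y = 2*8*-1.8562 = -29.6991
  x_2 = -2.0676 - 0.02*-24.811 = -1.5714
  y_2 = -1.8562 - 0.02*-29.6991 = -1.2622
Step 3: grad_x = 2*6*-1.5714 = -18.8563, grad_y = 2*8*-1.2622 = -20.1954
  x_3 = -1.5714 - 0.02*-18.8563 = -1.1942
  y_3 = -1.2622 - 0.02*-20.1954 = -0.8583
Step 4: grad_x = 2*6*-1.1942 = -14.3308, grad_y = 2*8*-0.8583 = -13.7329
  x_4 = -1.1942 - 0.02*-14.3308 = -0.9076
  y_4 = -0.8583 - 0.02*-13.7329 = -0.5836
Step 5: grad_x = 2*6*-0.9076 = -10.8914, grad_y = 2*8*-0.5836 = -9.3384
  x_5 = -0.9076 - 0.02*-10.8914 = -0.6898
  y_5 = -0.5836 - 0.02*-9.3384 = -0.3969
f(-0.6898, -0.3969) = 6*(-0.6898)^2 + 8*(-0.3969)^2 = 4.115


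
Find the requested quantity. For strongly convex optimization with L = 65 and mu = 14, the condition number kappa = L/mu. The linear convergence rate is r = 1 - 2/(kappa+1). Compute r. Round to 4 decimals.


Step 1: Compute the condition number.
kappa = L/mu = 65/14 = 4.6429
Step 2: Compute the convergence rate.
r = 1 - 2/(kappa + 1) = 1 - 2*mu/(L + mu) = (L - mu)/(L + mu) = 51/79 = 0.6456


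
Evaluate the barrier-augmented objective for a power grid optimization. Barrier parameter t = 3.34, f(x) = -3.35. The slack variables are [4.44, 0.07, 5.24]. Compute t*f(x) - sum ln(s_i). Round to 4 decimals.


Step 1: Compute log-barrier.
ln values: [1.4907, -2.6593, 1.6563]
phi = -(1.4907 - 2.6593 + 1.6563) = -0.4877
Step 2: Compute augmented objective.
t*f(x) = 3.34*-3.35 = -11.189
Total = -11.189 - 0.4877 = -11.6767


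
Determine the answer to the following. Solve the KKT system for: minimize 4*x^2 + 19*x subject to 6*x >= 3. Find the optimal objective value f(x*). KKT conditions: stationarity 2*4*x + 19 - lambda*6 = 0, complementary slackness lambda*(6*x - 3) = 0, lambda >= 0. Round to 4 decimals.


Step 1: Try lambda = 0 (constraint inactive).
x_unc = -19/(2*4) = -2.375
Check: 6*-2.375 = -14.25 < 3 -- violated!
Step 2: Constraint must be active: 6*x = 3
x* = 3/6 = 0.5
lambda = (2*4*0.5 + 19)/6 = 3.8333
Step 3: Compute optimal value.
f(x*) = 4*0.5^2 + 19*0.5 = 10.5


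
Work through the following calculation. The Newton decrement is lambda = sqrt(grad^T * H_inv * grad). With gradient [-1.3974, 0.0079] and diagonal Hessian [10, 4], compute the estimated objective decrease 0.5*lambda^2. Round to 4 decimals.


Step 1: H is diagonal, so H^(-1) * g = [-0.1397, 0.002].
Step 2: g^T H^(-1) g = sum_i g_i^2 / H_ii
  = (-1.3974)^2/10 + (0.0079)^2/4
  = 0.1953 + 0.0 = 0.1953
Step 3: Objective decrease = 0.5 * g^T H^(-1) g = 0.0976


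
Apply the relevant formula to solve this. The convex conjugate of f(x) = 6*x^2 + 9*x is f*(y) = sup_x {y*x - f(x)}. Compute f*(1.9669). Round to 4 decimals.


f*(y) = sup_x {y*x - a*x^2 - b*x} = sup_x {(y-b)*x - a*x^2}
FOC: (y - b) - 2a*x = 0 => x* = (y - b)/(2a)
x* = (1.9669 - 9)/(2*6) = -0.5861
f*(1.9669) = (y-b)^2/(4a) = (1.9669 - 9)^2/(4*6)
= 49.4645/24 = 2.061


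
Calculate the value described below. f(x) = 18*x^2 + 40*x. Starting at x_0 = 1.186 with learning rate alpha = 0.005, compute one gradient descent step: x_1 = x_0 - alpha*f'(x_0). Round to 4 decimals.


We compute the gradient at x_0 and apply the update.
f'(x) = 36*x + 40
f'(1.186) = 36*1.186 + 40 = 82.696
x_1 = 1.186 - 0.005*82.696 = 0.7725


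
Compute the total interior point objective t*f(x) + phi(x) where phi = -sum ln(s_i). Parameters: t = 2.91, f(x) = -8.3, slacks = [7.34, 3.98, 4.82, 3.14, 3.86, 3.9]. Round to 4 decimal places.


Step 1: Compute log-barrier.
ln values: [1.9933, 1.3813, 1.5728, 1.1442, 1.3507, 1.361]
phi = -(1.9933 + 1.3813 + 1.5728 + 1.1442 + 1.3507 + 1.361) = -8.8033
Step 2: Compute augmented objective.
t*f(x) = 2.91*-8.3 = -24.153
Total = -24.153 - 8.8033 = -32.9563


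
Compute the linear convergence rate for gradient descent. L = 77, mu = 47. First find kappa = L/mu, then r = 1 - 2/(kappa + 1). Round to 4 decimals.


Step 1: Compute the condition number.
kappa = L/mu = 77/47 = 1.6383
Step 2: Compute the convergence rate.
r = 1 - 2/(kappa + 1) = 1 - 2*mu/(L + mu) = (L - mu)/(L + mu) = 30/124 = 0.2419


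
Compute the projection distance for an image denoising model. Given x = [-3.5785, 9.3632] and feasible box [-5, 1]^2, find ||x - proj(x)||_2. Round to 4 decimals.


Project each component onto [-5, 1].
clip(-3.5785) = -3.5785, clip(9.3632) = 1.0
Projection = [-3.5785, 1.0]
Squared diffs: [0.0, 69.9431]
Distance = sqrt(69.9431) = 8.3632


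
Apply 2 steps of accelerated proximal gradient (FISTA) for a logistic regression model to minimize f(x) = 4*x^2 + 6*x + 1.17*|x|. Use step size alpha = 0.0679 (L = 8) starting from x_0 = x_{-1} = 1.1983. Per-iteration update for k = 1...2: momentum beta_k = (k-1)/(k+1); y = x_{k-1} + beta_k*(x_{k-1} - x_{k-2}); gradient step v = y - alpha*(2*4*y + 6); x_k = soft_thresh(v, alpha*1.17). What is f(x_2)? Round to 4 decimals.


FISTA on f(x) = 4*x^2 + 6*x + 1.17*|x|
L = 8, alpha = 0.0679
Iteration 1: beta = 0.0, y = 1.1983 + 0.0*(1.1983 - 1.1983) = 1.1983
  grad(y) = 15.5864, v = y - alpha*grad = 0.14
  prox(v) = soft_thresh(0.14, 0.0794) = 0.0605
Iteration 2: beta = 0.3333, y = 0.0605 + 0.3333*(0.0605 - 1.1983) = -0.3187
  grad(y) = 3.4503, v = y - alpha*grad = -0.553
  prox(v) = soft_thresh(-0.553, 0.0794) = -0.4735
f(x_2) = 4*(-0.4735)^2 + 6*(-0.4735) + 1.17*|-0.4735| = -1.3902


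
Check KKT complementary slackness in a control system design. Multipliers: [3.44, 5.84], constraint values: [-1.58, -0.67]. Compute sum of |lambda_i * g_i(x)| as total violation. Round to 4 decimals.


KKT complementary slackness check:
lambda_1 * g_1 = 3.44 * -1.58 = -5.4352
lambda_2 * g_2 = 5.84 * -0.67 = -3.9128
Total violation = 5.4352 + 3.9128 = 9.348


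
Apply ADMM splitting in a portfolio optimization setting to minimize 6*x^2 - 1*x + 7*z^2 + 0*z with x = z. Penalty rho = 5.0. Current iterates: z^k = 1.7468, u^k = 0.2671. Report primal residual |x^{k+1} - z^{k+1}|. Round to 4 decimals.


ADMM iteration with rho = 5.0, z^k = 1.7468, u^k = 0.2671
Step 1: x-update.
Minimize 6*x^2 - 1*x + (5.0/2)*(x - 1.7468 + 0.2671)^2
FOC: (2*6 + 5.0)*x = 1 + 5.0*(1.7468 - 0.2671)
x^{k+1} = 0.494
Step 2: z-update.
Minimize 7*z^2 + 0*z + (5.0/2)*(0.494 - z + 0.2671)^2
FOC: (2*7 + 5.0)*z = 0 + 5.0*(0.494 + 0.2671)
z^{k+1} = 0.2003
Step 3: u-update.
u^{k+1} = 0.2671 + 0.494 - 0.2003 = 0.5608
Step 4: Primal residual = |0.494 - 0.2003| = 0.2937


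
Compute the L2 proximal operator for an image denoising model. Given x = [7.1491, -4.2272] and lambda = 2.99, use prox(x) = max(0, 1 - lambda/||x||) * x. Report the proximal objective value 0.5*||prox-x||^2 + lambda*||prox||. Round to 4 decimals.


Step 1: Compute ||x||.
||x|| = 8.3054
Step 2: Compute scaling factor.
scale = max(0, 1 - 2.99/8.3054) = 0.64
Step 3: prox(x) = [4.5754, -2.7054]
||prox(x)|| = 5.3154
Step 4: Proximal objective.
0.5*||prox-x||^2 = 4.4701
lambda*||prox|| = 15.893
Total = 20.3629


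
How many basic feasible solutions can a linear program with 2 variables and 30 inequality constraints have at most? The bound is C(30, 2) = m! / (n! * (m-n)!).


Each vertex corresponds to some choice of n active constraints out of m, so the number of vertices is at most C(m, n) = m! / (n!(m-n)!).
m = 30, n = 2
Numerator: 30 * 29
Denominator: 2! = 2
C(30, 2) = 435


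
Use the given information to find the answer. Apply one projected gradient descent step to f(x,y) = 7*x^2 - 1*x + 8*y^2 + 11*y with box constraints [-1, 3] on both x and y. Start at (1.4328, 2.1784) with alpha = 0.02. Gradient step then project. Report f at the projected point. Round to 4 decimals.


Step 1: Compute gradient at (1.4328, 2.1784).
grad_x = 2*7*1.4328 - 1 = 19.0592
grad_y = 2*8*2.1784 + 11 = 45.8544
Step 2: Gradient step.
x_raw = 1.4328 - 0.02*19.0592 = 1.0516
y_raw = 2.1784 - 0.02*45.8544 = 1.2613
Step 3: Project onto [-1, 3].
x_proj = clip(1.0516) = 1.0516
y_proj = clip(1.2613) = 1.2613
Step 4: Evaluate f.
f(1.0516, 1.2613) = 33.2914


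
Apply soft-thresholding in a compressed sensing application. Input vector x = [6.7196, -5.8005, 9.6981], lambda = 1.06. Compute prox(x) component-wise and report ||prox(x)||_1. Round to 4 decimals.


Soft-thresholding with lambda = 1.06:
prox(6.7196) = sign(6.7196)*max(|6.7196| - 1.06, 0) = 5.6596
prox(-5.8005) = sign(-5.8005)*max(|-5.8005| - 1.06, 0) = -4.7405
prox(9.6981) = sign(9.6981)*max(|9.6981| - 1.06, 0) = 8.6381
prox(x) = [5.6596, -4.7405, 8.6381]
||prox(x)||_1 = 5.6596 + 4.7405 + 8.6381 = 19.0382


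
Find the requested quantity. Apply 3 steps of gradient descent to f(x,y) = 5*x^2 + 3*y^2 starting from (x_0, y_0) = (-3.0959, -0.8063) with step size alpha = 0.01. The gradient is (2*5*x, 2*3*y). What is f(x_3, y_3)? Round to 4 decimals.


Gradient descent on f(x,y) = 5*x^2 + 3*y^2.
Starting point: (-3.0959, -0.8063), alpha = 0.01
Step 1: grad_x = 2*5*-3.0959 = -30.959, grad_y = 2*3*-0.8063 = -4.8378
  x_1 = -3.0959 - 0.01*-30.959 = -2.7863
  y_1 = -0.8063 - 0.01*-4.8378 = -0.7579
Step 2: grad_x = 2*5*-2.7863 = -27.8631, grad_y = 2*3*-0.7579 = -4.5475
  x_2 = -2.7863 - 0.01*-27.8631 = -2.5077
  y_2 = -0.7579 - 0.01*-4.5475 = -0.7124
Step 3: grad_x = 2*5*-2.5077 = -25.0768, grad_y = 2*3*-0.7124 = -4.2747
  x_3 = -2.5077 - 0.01*-25.0768 = -2.2569
  y_3 = -0.7124 - 0.01*-4.2747 = -0.6697
f(-2.2569, -0.6697) = 5*(-2.2569)^2 + 3*(-0.6697)^2 = 26.8137


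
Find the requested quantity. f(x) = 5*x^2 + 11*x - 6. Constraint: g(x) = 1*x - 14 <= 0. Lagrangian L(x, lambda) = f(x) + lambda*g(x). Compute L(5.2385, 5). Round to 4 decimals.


Step 1: Evaluate f(x).
f(5.2385) = 5*5.2385^2 + 11*5.2385 - 6 = 188.8329
Step 2: Evaluate g(x).
g(5.2385) = 1*5.2385 - 14 = -8.7615
Step 3: Compute Lagrangian.
L = 188.8329 + 5*-8.7615 = 145.0254


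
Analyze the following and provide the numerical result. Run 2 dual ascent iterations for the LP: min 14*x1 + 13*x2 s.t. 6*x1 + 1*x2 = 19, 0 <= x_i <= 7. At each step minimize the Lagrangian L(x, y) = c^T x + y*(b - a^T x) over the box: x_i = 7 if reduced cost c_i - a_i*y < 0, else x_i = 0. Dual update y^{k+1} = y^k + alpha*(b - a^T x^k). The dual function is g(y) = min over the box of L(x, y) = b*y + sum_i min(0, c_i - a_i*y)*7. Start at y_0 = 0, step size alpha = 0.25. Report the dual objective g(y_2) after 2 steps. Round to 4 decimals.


Dual ascent for LP: min 14*x1 + 13*x2, 6*x1 + 1*x2 = 19, 0 <= x_i <= 7
Step 1: y^k = 0.0, reduced costs: (14.0, 13.0)
  x^k = (0.0, 0.0), subgradient = b - a^T x = 19.0
  y^{k+1} = 0.0 + 0.25*19.0 = 4.75
Step 2: y^k = 4.75, reduced costs: (-14.5, 8.25)
  x^k = (7.0, 0.0), subgradient = b - a^T x = -23.0
  y^{k+1} = 4.75 + 0.25*-23.0 = -1.0
Dual objective at y_2 = -1.0: reduced costs (20.0, 14.0), box minimizer x = (0.0, 0.0)
g(y_2) = b*y + (c1 - a1*y)*x1 + (c2 - a2*y)*x2 = 19*(-1.0) + 20.0*0.0 + 14.0*0.0 = -19.0 + 0.0 + 0.0 = -19.0


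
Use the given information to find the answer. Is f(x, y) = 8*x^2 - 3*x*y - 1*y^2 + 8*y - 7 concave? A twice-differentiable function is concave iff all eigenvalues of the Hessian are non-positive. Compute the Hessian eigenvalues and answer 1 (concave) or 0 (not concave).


The Hessian of f(x,y) = 8*x^2 - 3*x*y - 1*y^2 + 8*y - 7 is:
H = [[16, -3], [-3, -2]]
Trace = 16 - 2 = 14
Determinant = 16*-2 - (-3)^2 = -41
Discriminant = (14)^2 - 4*-41 = 360.0
Eigenvalues: lambda_1 = -2.4868, lambda_2 = 16.4868
The function is not concave.

0


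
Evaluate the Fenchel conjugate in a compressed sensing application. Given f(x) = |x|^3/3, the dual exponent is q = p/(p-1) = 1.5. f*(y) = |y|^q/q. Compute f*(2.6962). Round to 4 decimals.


The conjugate exponent q satisfies 1/p + 1/q = 1.
p = 3, so q = 3/(3 - 1) = 1.5
|y|^q = 2.6962^1.5 = 4.4272
f*(2.6962) = 4.4272 / 1.5 = 2.9515


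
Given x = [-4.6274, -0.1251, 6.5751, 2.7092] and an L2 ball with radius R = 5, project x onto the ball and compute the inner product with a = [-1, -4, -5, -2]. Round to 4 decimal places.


Step 1: Compute ||x|| (intermediates to 6 decimals).
||x|| = sqrt((-4.6274)^2 + (-0.1251)^2 + 6.5751^2 + 2.7092^2) = 8.485292
Step 2: Project.
Since ||x|| > R, scale = R/||x|| = 5/8.485292 = 0.589255, proj(x) = scale * x
proj(x) = [-2.726719, -0.073716, 3.874411, 1.59641]
Step 3: Dot product.
a^T * proj(x) = -1*(-2.726719) - 4*(-0.073716) - 5*3.874411 - 2*1.59641 = -19.5433


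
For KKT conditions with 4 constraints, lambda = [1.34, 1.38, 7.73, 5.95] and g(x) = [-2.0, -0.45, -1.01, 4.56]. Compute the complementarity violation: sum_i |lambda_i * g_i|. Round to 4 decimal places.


KKT complementary slackness check:
lambda_1 * g_1 = 1.34 * -2.0 = -2.68
lambda_2 * g_2 = 1.38 * -0.45 = -0.621
lambda_3 * g_3 = 7.73 * -1.01 = -7.8073
lambda_4 * g_4 = 5.95 * 4.56 = 27.132
Total violation = 2.68 + 0.621 + 7.8073 + 27.132 = 38.2403


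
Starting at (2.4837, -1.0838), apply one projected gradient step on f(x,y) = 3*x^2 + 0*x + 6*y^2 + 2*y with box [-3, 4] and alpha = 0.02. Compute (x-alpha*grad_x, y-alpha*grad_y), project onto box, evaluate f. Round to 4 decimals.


Step 1: Compute gradient at (2.4837, -1.0838).
grad_x = 2*3*2.4837 + 0 = 14.9022
grad_y = 2*6*-1.0838 + 2 = -11.0056
Step 2: Gradient step.
x_raw = 2.4837 - 0.02*14.9022 = 2.1857
y_raw = -1.0838 - 0.02*-11.0056 = -0.8637
Step 3: Project onto [-3, 4].
x_proj = clip(2.1857) = 2.1857
y_proj = clip(-0.8637) = -0.8637
Step 4: Evaluate f.
f(2.1857, -0.8637) = 17.0796


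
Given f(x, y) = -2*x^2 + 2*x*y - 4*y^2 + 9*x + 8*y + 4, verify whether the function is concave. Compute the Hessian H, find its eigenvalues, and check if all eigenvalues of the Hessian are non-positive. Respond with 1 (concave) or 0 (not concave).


The Hessian of f(x,y) = -2*x^2 + 2*x*y - 4*y^2 + 9*x + 8*y + 4 is:
H = [[-4, 2], [2, -8]]
Trace = -4 - 8 = -12
Determinant = -4*-8 - (2)^2 = 28
Discriminant = (-12)^2 - 4*28 = 32.0
Eigenvalues: lambda_1 = -8.8284, lambda_2 = -3.1716
The function is concave.

1


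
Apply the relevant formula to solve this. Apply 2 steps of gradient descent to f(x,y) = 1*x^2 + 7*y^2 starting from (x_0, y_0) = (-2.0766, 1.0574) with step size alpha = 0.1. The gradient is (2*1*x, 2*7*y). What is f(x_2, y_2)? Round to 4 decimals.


Gradient descent on f(x,y) = 1*x^2 + 7*y^2.
Starting point: (-2.0766, 1.0574), alpha = 0.1
Step 1: grad_x = 2*1*-2.0766 = -4.1532, grad_y = 2*7*1.0574 = 14.8036
  x_1 = -2.0766 - 0.1*-4.1532 = -1.6613
  y_1 = 1.0574 - 0.1*14.8036 = -0.423
Step 2: grad_x = 2*1*-1.6613 = -3.3226, grad_y = 2*7*-0.423 = -5.9214
  x_2 = -1.6613 - 0.1*-3.3226 = -1.329
  y_2 = -0.423 - 0.1*-5.9214 = 0.1692
f(-1.329, 0.1692) = 1*(-1.329)^2 + 7*0.1692^2 = 1.9667


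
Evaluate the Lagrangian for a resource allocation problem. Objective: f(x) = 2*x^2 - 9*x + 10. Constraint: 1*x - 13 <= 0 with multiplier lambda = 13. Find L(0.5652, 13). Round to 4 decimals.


Step 1: Evaluate f(x).
f(0.5652) = 2*0.5652^2 - 9*0.5652 + 10 = 5.5521
Step 2: Evaluate g(x).
g(0.5652) = 1*0.5652 - 13 = -12.4348
Step 3: Compute Lagrangian.
L = 5.5521 + 13*-12.4348 = -156.1003


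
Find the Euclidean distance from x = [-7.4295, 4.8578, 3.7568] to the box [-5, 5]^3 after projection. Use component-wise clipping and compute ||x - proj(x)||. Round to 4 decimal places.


Project each component onto [-5, 5].
clip(-7.4295) = -5.0, clip(4.8578) = 4.8578, clip(3.7568) = 3.7568
Projection = [-5.0, 4.8578, 3.7568]
Squared diffs: [5.9025, 0.0, 0.0]
Distance = sqrt(5.9025) = 2.4295


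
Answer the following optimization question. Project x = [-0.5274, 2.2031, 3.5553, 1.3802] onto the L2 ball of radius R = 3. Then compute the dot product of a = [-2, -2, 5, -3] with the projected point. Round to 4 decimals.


Step 1: Compute ||x|| (intermediates to 6 decimals).
||x|| = sqrt((-0.5274)^2 + 2.2031^2 + 3.5553^2 + 1.3802^2) = 4.435866
Step 2: Project.
Since ||x|| > R, scale = R/||x|| = 3/4.435866 = 0.676305, proj(x) = scale * x
proj(x) = [-0.356683, 1.489968, 2.404467, 0.933436]
Step 3: Dot product.
a^T * proj(x) = -2*(-0.356683) - 2*1.489968 + 5*2.404467 - 3*0.933436 = 6.9555


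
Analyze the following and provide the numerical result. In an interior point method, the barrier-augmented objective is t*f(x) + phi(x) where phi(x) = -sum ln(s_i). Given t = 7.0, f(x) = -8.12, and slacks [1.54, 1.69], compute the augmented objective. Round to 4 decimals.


Step 1: Compute log-barrier.
ln values: [0.4318, 0.5247]
phi = -(0.4318 + 0.5247) = -0.9565
Step 2: Compute augmented objective.
t*f(x) = 7.0*-8.12 = -56.84
Total = -56.84 - 0.9565 = -57.7965


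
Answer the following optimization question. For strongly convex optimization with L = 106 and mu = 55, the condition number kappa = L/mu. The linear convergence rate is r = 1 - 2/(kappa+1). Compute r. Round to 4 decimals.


Step 1: Compute the condition number.
kappa = L/mu = 106/55 = 1.9273
Step 2: Compute the convergence rate.
r = 1 - 2/(kappa + 1) = 1 - 2*mu/(L + mu) = (L - mu)/(L + mu) = 51/161 = 0.3168


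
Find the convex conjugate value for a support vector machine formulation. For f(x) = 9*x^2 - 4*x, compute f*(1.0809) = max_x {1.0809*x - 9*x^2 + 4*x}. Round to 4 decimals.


f*(y) = sup_x {y*x - a*x^2 - b*x} = sup_x {(y-b)*x - a*x^2}
FOC: (y - b) - 2a*x = 0 => x* = (y - b)/(2a)
x* = (1.0809 + 4)/(2*9) = 0.2823
f*(1.0809) = (y-b)^2/(4a) = (1.0809 + 4)^2/(4*9)
= 25.8155/36 = 0.7171


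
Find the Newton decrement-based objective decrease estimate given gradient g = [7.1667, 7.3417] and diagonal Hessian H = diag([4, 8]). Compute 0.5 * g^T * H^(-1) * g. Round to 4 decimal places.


Step 1: H is diagonal, so H^(-1) * g = [1.7917, 0.9177].
Step 2: g^T H^(-1) g = sum_i g_i^2 / H_ii
  = (7.1667)^2/4 + (7.3417)^2/8
  = 12.8404 + 6.7376 = 19.578
Step 3: Objective decrease = 0.5 * g^T H^(-1) g = 9.789


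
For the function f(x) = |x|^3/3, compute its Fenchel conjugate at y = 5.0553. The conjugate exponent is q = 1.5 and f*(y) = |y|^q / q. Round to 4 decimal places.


The conjugate exponent q satisfies 1/p + 1/q = 1.
p = 3, so q = 3/(3 - 1) = 1.5
|y|^q = 5.0553^1.5 = 11.3663
f*(5.0553) = 11.3663 / 1.5 = 7.5776


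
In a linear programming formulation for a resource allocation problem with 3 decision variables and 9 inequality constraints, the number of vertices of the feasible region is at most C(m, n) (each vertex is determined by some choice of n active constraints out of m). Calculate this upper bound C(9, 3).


Each vertex corresponds to some choice of n active constraints out of m, so the number of vertices is at most C(m, n) = m! / (n!(m-n)!).
m = 9, n = 3
Numerator: 9 * 8 * 7
Denominator: 3! = 6
C(9, 3) = 84


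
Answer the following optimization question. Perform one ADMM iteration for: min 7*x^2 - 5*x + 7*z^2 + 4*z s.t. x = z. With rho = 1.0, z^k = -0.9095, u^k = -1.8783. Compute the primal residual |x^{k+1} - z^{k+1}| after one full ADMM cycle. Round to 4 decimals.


ADMM iteration with rho = 1.0, z^k = -0.9095, u^k = -1.8783
Step 1: x-update.
Minimize 7*x^2 - 5*x + (1.0/2)*(x + 0.9095 - 1.8783)^2
FOC: (2*7 + 1.0)*x = 5 + 1.0*(-0.9095 + 1.8783)
x^{k+1} = 0.3979
Step 2: z-update.
Minimize 7*z^2 + 4*z + (1.0/2)*(0.3979 - z - 1.8783)^2
FOC: (2*7 + 1.0)*z = -4 + 1.0*(0.3979 - 1.8783)
z^{k+1} = -0.3654
Step 3: u-update.
u^{k+1} = -1.8783 + 0.3979 + 0.3654 = -1.115
Step 4: Primal residual = |0.3979 + 0.3654| = 0.7633
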